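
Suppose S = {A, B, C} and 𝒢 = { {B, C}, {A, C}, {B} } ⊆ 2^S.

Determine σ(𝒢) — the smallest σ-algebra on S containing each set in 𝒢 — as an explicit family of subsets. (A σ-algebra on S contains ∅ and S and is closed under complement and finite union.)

|σ(𝒢)| = 8.  σ(𝒢) = { ∅, {A}, {B}, {C}, {A, B}, {A, C}, {B, C}, S }

Trace:
Initial family (5 sets): { ∅, {B}, {A, C}, {B, C}, S }.
Round 1 adds 1:
  {A}  = {B, C}ᶜ
Round 2: +1 →
  {A, B}  = {B} ∪ {A}
Round 3. New:
  {C}  = {A, B}ᶜ
Round 4: stable.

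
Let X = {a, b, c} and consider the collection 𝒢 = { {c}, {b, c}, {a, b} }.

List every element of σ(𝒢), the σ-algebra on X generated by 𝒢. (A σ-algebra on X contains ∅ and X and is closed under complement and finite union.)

σ(𝒢) (8 sets): { ∅, {a}, {b}, {c}, {a, b}, {a, c}, {b, c}, X }

Derivation:
Seed the family with 𝒢 together with ∅ and X: { ∅, {c}, {a, b}, {b, c}, X }.
Step 1 (1 new):
  {a}  = X∖{b, c}
  |family| = 6
Step 2. New:
  {a, c}  = {c} ∪ {a}
  |family| = 7
Step 3: +1 →
  {b}  = X∖{a, c}
  |family| = 8
Step 4: already closed under ᶜ and ∪.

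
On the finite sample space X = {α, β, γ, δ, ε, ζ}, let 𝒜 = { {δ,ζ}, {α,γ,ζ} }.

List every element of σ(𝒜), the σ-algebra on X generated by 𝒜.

Begin from { ∅, {δ,ζ}, {α,γ,ζ}, X } (that is, 𝒜 plus ∅ and X).
Step 1: 3 new —
  {β,δ,ε}  = complement {α,γ,ζ}
  {α,β,γ,ε}  = complement {δ,ζ}
  {α,γ,δ,ζ}  = {α,γ,ζ} ∪ {δ,ζ}
  (now 7)
Step 2: +4 →
  {β,ε}  = complement {α,γ,δ,ζ}
  {β,δ,ε,ζ}  = {δ,ζ} ∪ {β,δ,ε}
  {α,β,γ,δ,ε}  = {α,β,γ,ε} ∪ {β,δ,ε}
  {α,β,γ,ε,ζ}  = {α,γ,ζ} ∪ {α,β,γ,ε}
  (now 11)
Step 3. New:
  {δ}  = complement {α,β,γ,ε,ζ}
  {ζ}  = complement {α,β,γ,δ,ε}
  {α,γ}  = complement {β,δ,ε,ζ}
  (now 14)
Step 4 (2 new):
  {α,γ,δ}  = {α,γ} ∪ {δ}
  {β,ε,ζ}  = {β,ε} ∪ {ζ}
  (now 16)
After Step 5 the family is unchanged; done.

Therefore σ(𝒜) = { ∅, {δ}, {ζ}, {α,γ}, {β,ε}, {δ,ζ}, {α,γ,δ}, {α,γ,ζ}, {β,δ,ε}, {β,ε,ζ}, {α,β,γ,ε}, {α,γ,δ,ζ}, {β,δ,ε,ζ}, {α,β,γ,δ,ε}, {α,β,γ,ε,ζ}, X } (|σ(𝒜)| = 16).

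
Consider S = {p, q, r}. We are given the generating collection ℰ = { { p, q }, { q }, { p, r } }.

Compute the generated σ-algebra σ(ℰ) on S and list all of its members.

σ(ℰ) (8 sets): { ∅, { p }, { q }, { r }, { p, q }, { p, r }, { q, r }, S }

Check:
Seed the family with ℰ together with ∅ and S: { ∅, { q }, { p, q }, { p, r }, S }.
Round 1: +1 →
  { r }  = S∖{ p, q }
Round 2: +1 →
  { q, r }  = { r } ∪ { q }
Round 3. New:
  { p }  = S∖{ q, r }
Round 4 adds nothing — fixpoint reached.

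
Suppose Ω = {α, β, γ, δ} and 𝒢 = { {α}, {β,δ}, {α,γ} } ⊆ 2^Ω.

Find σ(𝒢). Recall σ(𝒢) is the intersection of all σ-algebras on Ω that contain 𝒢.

σ(𝒢) = { ∅, {α}, {γ}, {α,γ}, {β,δ}, {α,β,δ}, {β,γ,δ}, Ω }

Check:
Seed the family with 𝒢 together with ∅ and Ω: { ∅, {α}, {α,γ}, {β,δ}, Ω }.
Round 1 adds 2:
  {α,β,δ}  = {β,δ} ∪ {α}
  {β,γ,δ}  = Ω∖{α}
  |family| = 7
Round 2 (1 new):
  {γ}  = Ω∖{α,β,δ}
  |family| = 8
After Round 3 the family is unchanged; done.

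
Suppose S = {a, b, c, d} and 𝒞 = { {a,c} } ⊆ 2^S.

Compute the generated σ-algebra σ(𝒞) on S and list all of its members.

Initial family (3 sets): { ∅, {a,c}, S }.
Iteration 1 (1 new):
  {b,d}  = {a,c}ᶜ
  — 4 sets.
Iteration 2: already closed under ᶜ and ∪.

σ(𝒞) = { ∅, {a,c}, {b,d}, S }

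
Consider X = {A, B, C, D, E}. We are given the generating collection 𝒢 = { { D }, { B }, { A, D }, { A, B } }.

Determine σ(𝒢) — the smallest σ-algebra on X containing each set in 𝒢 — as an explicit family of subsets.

Take S₀ = 𝒢 ∪ {∅, X} = { ∅, { B }, { D }, { A, B }, { A, D }, X }.
Round 1. New:
  { B, D }  = { D } ∪ { B }
  { A, B, D }  = { A, D } ∪ { A, B }
  { B, C, E }  = X∖{ A, D }
  { C, D, E }  = X∖{ A, B }
  { A, B, C, E }  = X∖{ D }
  { A, C, D, E }  = X∖{ B }
  — 12 sets.
Round 2: 3 new —
  { C, E }  = X∖{ A, B, D }
  { A, C, E }  = X∖{ B, D }
  { B, C, D, E }  = { C, D, E } ∪ { B }
  — 15 sets.
Round 3 (1 new):
  { A }  = X∖{ B, C, D, E }
  — 16 sets.
After Round 4 the family is unchanged; done.

Hence σ(𝒢) has 16 members: { ∅, { A }, { B }, { D }, { A, B }, { A, D }, { B, D }, { C, E }, { A, B, D }, { A, C, E }, { B, C, E }, { C, D, E }, { A, B, C, E }, { A, C, D, E }, { B, C, D, E }, X }.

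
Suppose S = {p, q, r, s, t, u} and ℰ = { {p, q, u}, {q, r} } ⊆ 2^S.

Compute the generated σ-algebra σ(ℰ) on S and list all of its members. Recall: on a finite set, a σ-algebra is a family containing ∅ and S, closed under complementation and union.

Begin from { {}, {q, r}, {p, q, u}, S } (that is, ℰ plus ∅ and S).
Iteration 1: +3 →
  {r, s, t}  = complement {p, q, u}
  {p, q, r, u}  = {q, r} ∪ {p, q, u}
  {p, s, t, u}  = complement {q, r}
  |family| = 7
Iteration 2: 4 new —
  {s, t}  = complement {p, q, r, u}
  {q, r, s, t}  = {r, s, t} ∪ {q, r}
  {p, q, s, t, u}  = {p, s, t, u} ∪ {p, q, u}
  {p, r, s, t, u}  = {r, s, t} ∪ {p, s, t, u}
  |family| = 11
Iteration 3 (3 new):
  {q}  = complement {p, r, s, t, u}
  {r}  = complement {p, q, s, t, u}
  {p, u}  = complement {q, r, s, t}
  |family| = 14
Iteration 4 (2 new):
  {p, r, u}  = {r} ∪ {p, u}
  {q, s, t}  = {s, t} ∪ {q}
  |family| = 16
Iteration 5 adds nothing — fixpoint reached.

Hence σ(ℰ) has 16 members: { {}, {q}, {r}, {p, u}, {q, r}, {s, t}, {p, q, u}, {p, r, u}, {q, s, t}, {r, s, t}, {p, q, r, u}, {p, s, t, u}, {q, r, s, t}, {p, q, s, t, u}, {p, r, s, t, u}, S }.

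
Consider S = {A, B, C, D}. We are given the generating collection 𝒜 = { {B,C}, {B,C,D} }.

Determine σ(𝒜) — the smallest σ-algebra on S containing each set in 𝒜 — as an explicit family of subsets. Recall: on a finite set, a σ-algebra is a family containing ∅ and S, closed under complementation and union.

Begin from { {}, {B,C}, {B,C,D}, S } (that is, 𝒜 plus ∅ and S).
Step 1 adds 2:
  {A}  = ᶜ of {B,C,D}
  {A,D}  = ᶜ of {B,C}
  — 6 sets.
Step 2 (1 new):
  {A,B,C}  = {B,C} ∪ {A}
  — 7 sets.
Step 3: +1 →
  {D}  = ᶜ of {A,B,C}
  — 8 sets.
After Step 4 the family is unchanged; done.

σ(𝒜) = { {}, {A}, {D}, {A,D}, {B,C}, {A,B,C}, {B,C,D}, S }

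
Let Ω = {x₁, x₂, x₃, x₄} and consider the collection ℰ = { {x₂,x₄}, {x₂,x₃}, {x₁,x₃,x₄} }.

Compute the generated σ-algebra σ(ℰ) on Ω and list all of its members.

Initial family (5 sets): { ∅, {x₂,x₃}, {x₂,x₄}, {x₁,x₃,x₄}, Ω }.
Step 1: +4 →
  {x₂}  = {x₁,x₃,x₄}ᶜ
  {x₁,x₃}  = {x₂,x₄}ᶜ
  {x₁,x₄}  = {x₂,x₃}ᶜ
  {x₂,x₃,x₄}  = {x₂,x₃} ∪ {x₂,x₄}
  (now 9)
Step 2 (3 new):
  {x₁}  = {x₂,x₃,x₄}ᶜ
  {x₁,x₂,x₃}  = {x₂} ∪ {x₁,x₃}
  {x₁,x₂,x₄}  = {x₂} ∪ {x₁,x₄}
  (now 12)
Step 3: 3 new —
  {x₃}  = {x₁,x₂,x₄}ᶜ
  {x₄}  = {x₁,x₂,x₃}ᶜ
  {x₁,x₂}  = {x₂} ∪ {x₁}
  (now 15)
Step 4 (1 new):
  {x₃,x₄}  = {x₁,x₂}ᶜ
  (now 16)
Step 5 adds nothing — fixpoint reached.

σ(ℰ) = { ∅, {x₁}, {x₂}, {x₃}, {x₄}, {x₁,x₂}, {x₁,x₃}, {x₁,x₄}, {x₂,x₃}, {x₂,x₄}, {x₃,x₄}, {x₁,x₂,x₃}, {x₁,x₂,x₄}, {x₁,x₃,x₄}, {x₂,x₃,x₄}, Ω }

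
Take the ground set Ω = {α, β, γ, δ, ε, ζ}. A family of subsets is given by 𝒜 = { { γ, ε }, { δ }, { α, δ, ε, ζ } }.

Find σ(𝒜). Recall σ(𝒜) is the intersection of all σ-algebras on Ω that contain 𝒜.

|σ(𝒜)| = 32.  σ(𝒜) = { {  }, { β }, { γ }, { δ }, { ε }, { α, ζ }, { β, γ }, { β, δ }, { β, ε }, { γ, δ }, { γ, ε }, { δ, ε }, { α, β, ζ }, { α, γ, ζ }, { α, δ, ζ }, { α, ε, ζ }, { β, γ, δ }, { β, γ, ε }, { β, δ, ε }, { γ, δ, ε }, { α, β, γ, ζ }, { α, β, δ, ζ }, { α, β, ε, ζ }, { α, γ, δ, ζ }, { α, γ, ε, ζ }, { α, δ, ε, ζ }, { β, γ, δ, ε }, { α, β, γ, δ, ζ }, { α, β, γ, ε, ζ }, { α, β, δ, ε, ζ }, { α, γ, δ, ε, ζ }, Ω }

Trace:
Initial family (5 sets): { {  }, { δ }, { γ, ε }, { α, δ, ε, ζ }, Ω }.
Iteration 1: 5 new —
  { β, γ }  = complement { α, δ, ε, ζ }
  { γ, δ, ε }  = { δ } ∪ { γ, ε }
  { α, β, δ, ζ }  = complement { γ, ε }
  { α, β, γ, ε, ζ }  = complement { δ }
  { α, γ, δ, ε, ζ }  = { γ, ε } ∪ { α, δ, ε, ζ }
  (now 10)
Iteration 2: +7 →
  { β }  = complement { α, γ, δ, ε, ζ }
  { α, β, ζ }  = complement { γ, δ, ε }
  { β, γ, δ }  = { β, γ } ∪ { δ }
  { β, γ, ε }  = { β, γ } ∪ { γ, ε }
  { β, γ, δ, ε }  = { γ, δ, ε } ∪ { β, γ }
  { α, β, γ, δ, ζ }  = { α, β, δ, ζ } ∪ { β, γ }
  { α, β, δ, ε, ζ }  = { α, β, δ, ζ } ∪ { α, δ, ε, ζ }
  (now 17)
Iteration 3: 7 new —
  { γ }  = complement { α, β, δ, ε, ζ }
  { ε }  = complement { α, β, γ, δ, ζ }
  { α, ζ }  = complement { β, γ, δ, ε }
  { β, δ }  = { δ } ∪ { β }
  { α, δ, ζ }  = complement { β, γ, ε }
  { α, ε, ζ }  = complement { β, γ, δ }
  { α, β, γ, ζ }  = { β, γ } ∪ { α, β, ζ }
  (now 24)
Iteration 4. New:
  { β, ε }  = { β } ∪ { ε }
  { γ, δ }  = { γ } ∪ { δ }
  { δ, ε }  = complement { α, β, γ, ζ }
  { α, γ, ζ }  = { α, ζ } ∪ { γ }
  { β, δ, ε }  = { ε } ∪ { β, δ }
  { α, β, ε, ζ }  = { β } ∪ { α, ε, ζ }
  { α, γ, δ, ζ }  = { α, δ, ζ } ∪ { γ }
  { α, γ, ε, ζ }  = complement { β, δ }
  (now 32)
Iteration 5: no new sets; the family is a σ-algebra.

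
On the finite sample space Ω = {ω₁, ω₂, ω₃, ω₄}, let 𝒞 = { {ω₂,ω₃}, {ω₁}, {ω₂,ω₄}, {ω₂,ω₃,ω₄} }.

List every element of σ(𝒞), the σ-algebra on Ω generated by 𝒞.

Initial family (6 sets): { {}, {ω₁}, {ω₂,ω₃}, {ω₂,ω₄}, {ω₂,ω₃,ω₄}, Ω }.
Iteration 1. New:
  {ω₁,ω₃}  = complement {ω₂,ω₄}
  {ω₁,ω₄}  = complement {ω₂,ω₃}
  {ω₁,ω₂,ω₃}  = {ω₂,ω₃} ∪ {ω₁}
  {ω₁,ω₂,ω₄}  = {ω₂,ω₄} ∪ {ω₁}
Iteration 2 adds 3:
  {ω₃}  = complement {ω₁,ω₂,ω₄}
  {ω₄}  = complement {ω₁,ω₂,ω₃}
  {ω₁,ω₃,ω₄}  = {ω₁,ω₄} ∪ {ω₁,ω₃}
Iteration 3: +2 →
  {ω₂}  = complement {ω₁,ω₃,ω₄}
  {ω₃,ω₄}  = {ω₃} ∪ {ω₄}
Iteration 4 (1 new):
  {ω₁,ω₂}  = complement {ω₃,ω₄}
Iteration 5: closed — nothing new.

Hence σ(𝒞) has 16 members: { {}, {ω₁}, {ω₂}, {ω₃}, {ω₄}, {ω₁,ω₂}, {ω₁,ω₃}, {ω₁,ω₄}, {ω₂,ω₃}, {ω₂,ω₄}, {ω₃,ω₄}, {ω₁,ω₂,ω₃}, {ω₁,ω₂,ω₄}, {ω₁,ω₃,ω₄}, {ω₂,ω₃,ω₄}, Ω }.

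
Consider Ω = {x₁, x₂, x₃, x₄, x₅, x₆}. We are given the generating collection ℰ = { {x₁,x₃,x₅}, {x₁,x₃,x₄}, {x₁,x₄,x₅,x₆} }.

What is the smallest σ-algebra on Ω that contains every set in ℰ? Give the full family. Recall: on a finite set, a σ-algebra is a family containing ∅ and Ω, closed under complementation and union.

σ(ℰ) = { ∅, {x₁}, {x₂}, {x₃}, {x₄}, {x₅}, {x₆}, {x₁,x₂}, {x₁,x₃}, {x₁,x₄}, {x₁,x₅}, {x₁,x₆}, {x₂,x₃}, {x₂,x₄}, {x₂,x₅}, {x₂,x₆}, {x₃,x₄}, {x₃,x₅}, {x₃,x₆}, {x₄,x₅}, {x₄,x₆}, {x₅,x₆}, {x₁,x₂,x₃}, {x₁,x₂,x₄}, {x₁,x₂,x₅}, {x₁,x₂,x₆}, {x₁,x₃,x₄}, {x₁,x₃,x₅}, {x₁,x₃,x₆}, {x₁,x₄,x₅}, {x₁,x₄,x₆}, {x₁,x₅,x₆}, {x₂,x₃,x₄}, {x₂,x₃,x₅}, {x₂,x₃,x₆}, {x₂,x₄,x₅}, {x₂,x₄,x₆}, {x₂,x₅,x₆}, {x₃,x₄,x₅}, {x₃,x₄,x₆}, {x₃,x₅,x₆}, {x₄,x₅,x₆}, {x₁,x₂,x₃,x₄}, {x₁,x₂,x₃,x₅}, {x₁,x₂,x₃,x₆}, {x₁,x₂,x₄,x₅}, {x₁,x₂,x₄,x₆}, {x₁,x₂,x₅,x₆}, {x₁,x₃,x₄,x₅}, {x₁,x₃,x₄,x₆}, {x₁,x₃,x₅,x₆}, {x₁,x₄,x₅,x₆}, {x₂,x₃,x₄,x₅}, {x₂,x₃,x₄,x₆}, {x₂,x₃,x₅,x₆}, {x₂,x₄,x₅,x₆}, {x₃,x₄,x₅,x₆}, {x₁,x₂,x₃,x₄,x₅}, {x₁,x₂,x₃,x₄,x₆}, {x₁,x₂,x₃,x₅,x₆}, {x₁,x₂,x₄,x₅,x₆}, {x₁,x₃,x₄,x₅,x₆}, {x₂,x₃,x₄,x₅,x₆}, Ω }

Trace:
Start: ℰ ∪ {∅, Ω} = { ∅, {x₁,x₃,x₄}, {x₁,x₃,x₅}, {x₁,x₄,x₅,x₆}, Ω }.
Round 1 adds 5:
  {x₂,x₃}  = complement {x₁,x₄,x₅,x₆}
  {x₂,x₄,x₆}  = complement {x₁,x₃,x₅}
  {x₂,x₅,x₆}  = complement {x₁,x₃,x₄}
  {x₁,x₃,x₄,x₅}  = {x₁,x₃,x₄} ∪ {x₁,x₃,x₅}
  {x₁,x₃,x₄,x₅,x₆}  = {x₁,x₃,x₄} ∪ {x₁,x₄,x₅,x₆}
  (now 10)
Round 2: 11 new —
  {x₂}  = complement {x₁,x₃,x₄,x₅,x₆}
  {x₂,x₆}  = complement {x₁,x₃,x₄,x₅}
  {x₁,x₂,x₃,x₄}  = {x₁,x₃,x₄} ∪ {x₂,x₃}
  {x₁,x₂,x₃,x₅}  = {x₁,x₃,x₅} ∪ {x₂,x₃}
  {x₂,x₃,x₄,x₆}  = {x₂,x₄,x₆} ∪ {x₂,x₃}
  {x₂,x₃,x₅,x₆}  = {x₂,x₅,x₆} ∪ {x₂,x₃}
  {x₂,x₄,x₅,x₆}  = {x₂,x₄,x₆} ∪ {x₂,x₅,x₆}
  {x₁,x₂,x₃,x₄,x₅}  = {x₂,x₃} ∪ {x₁,x₃,x₄,x₅}
  {x₁,x₂,x₃,x₄,x₆}  = {x₂,x₄,x₆} ∪ {x₁,x₃,x₄}
  {x₁,x₂,x₃,x₅,x₆}  = {x₁,x₃,x₅} ∪ {x₂,x₅,x₆}
  {x₁,x₂,x₄,x₅,x₆}  = {x₂,x₄,x₆} ∪ {x₁,x₄,x₅,x₆}
  (now 21)
Round 3: +11 →
  {x₃}  = complement {x₁,x₂,x₄,x₅,x₆}
  {x₄}  = complement {x₁,x₂,x₃,x₅,x₆}
  {x₅}  = complement {x₁,x₂,x₃,x₄,x₆}
  {x₆}  = complement {x₁,x₂,x₃,x₄,x₅}
  {x₁,x₃}  = complement {x₂,x₄,x₅,x₆}
  {x₁,x₄}  = complement {x₂,x₃,x₅,x₆}
  {x₁,x₅}  = complement {x₂,x₃,x₄,x₆}
  {x₄,x₆}  = complement {x₁,x₂,x₃,x₅}
  {x₅,x₆}  = complement {x₁,x₂,x₃,x₄}
  {x₂,x₃,x₆}  = {x₂,x₆} ∪ {x₂,x₃}
  {x₂,x₃,x₄,x₅,x₆}  = {x₂,x₄,x₆} ∪ {x₂,x₃,x₅,x₆}
  (now 32)
Round 4 adds 24:
  {x₁}  = complement {x₂,x₃,x₄,x₅,x₆}
  {x₂,x₄}  = {x₂} ∪ {x₄}
  {x₂,x₅}  = {x₂} ∪ {x₅}
  {x₃,x₄}  = {x₃} ∪ {x₄}
  {x₃,x₅}  = {x₅} ∪ {x₃}
  {x₃,x₆}  = {x₆} ∪ {x₃}
  {x₄,x₅}  = {x₅} ∪ {x₄}
  {x₁,x₂,x₃}  = {x₂} ∪ {x₁,x₃}
  {x₁,x₂,x₄}  = {x₂} ∪ {x₁,x₄}
  {x₁,x₂,x₅}  = {x₂} ∪ {x₁,x₅}
  {x₁,x₃,x₆}  = {x₆} ∪ {x₁,x₃}
  {x₁,x₄,x₅}  = complement {x₂,x₃,x₆}
  {x₁,x₄,x₆}  = {x₆} ∪ {x₁,x₄}
  {x₁,x₅,x₆}  = {x₅,x₆} ∪ {x₁,x₅}
  {x₂,x₃,x₄}  = {x₂,x₃} ∪ {x₄}
  {x₂,x₃,x₅}  = {x₅} ∪ {x₂,x₃}
  {x₃,x₄,x₆}  = {x₃} ∪ {x₄,x₆}
  {x₃,x₅,x₆}  = {x₅,x₆} ∪ {x₃}
  {x₄,x₅,x₆}  = {x₅,x₆} ∪ {x₄}
  {x₁,x₂,x₃,x₆}  = {x₂,x₃,x₆} ∪ {x₁,x₃}
  {x₁,x₂,x₄,x₆}  = {x₂,x₄,x₆} ∪ {x₁,x₄}
  {x₁,x₂,x₅,x₆}  = {x₂,x₆} ∪ {x₁,x₅}
  {x₁,x₃,x₄,x₆}  = {x₆} ∪ {x₁,x₃,x₄}
  {x₁,x₃,x₅,x₆}  = {x₅,x₆} ∪ {x₁,x₃,x₅}
  (now 56)
Round 5 adds 8:
  {x₁,x₂}  = {x₂} ∪ {x₁}
  {x₁,x₆}  = {x₆} ∪ {x₁}
  {x₁,x₂,x₆}  = {x₂,x₆} ∪ {x₁}
  {x₂,x₄,x₅}  = complement {x₁,x₃,x₆}
  {x₃,x₄,x₅}  = {x₃,x₄} ∪ {x₄,x₅}
  {x₁,x₂,x₄,x₅}  = complement {x₃,x₆}
  {x₂,x₃,x₄,x₅}  = {x₂,x₅} ∪ {x₃,x₄}
  {x₃,x₄,x₅,x₆}  = {x₃,x₄} ∪ {x₅,x₆}
  (now 64)
Round 6: closed — nothing new.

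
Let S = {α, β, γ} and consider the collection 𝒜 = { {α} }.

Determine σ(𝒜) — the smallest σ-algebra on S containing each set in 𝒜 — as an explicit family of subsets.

Start: 𝒜 ∪ {∅, S} = { {}, {α}, S }.
Round 1: 1 new —
  {β,γ}  = ᶜ of {α}
  |family| = 4
Round 2: closed — nothing new.

|σ(𝒜)| = 4.  σ(𝒜) = { {}, {α}, {β,γ}, S }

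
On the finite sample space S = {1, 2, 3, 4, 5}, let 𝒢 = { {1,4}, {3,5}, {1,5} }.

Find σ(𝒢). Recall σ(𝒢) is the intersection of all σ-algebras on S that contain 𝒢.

σ(𝒢) (32 sets): { {}, {1}, {2}, {3}, {4}, {5}, {1,2}, {1,3}, {1,4}, {1,5}, {2,3}, {2,4}, {2,5}, {3,4}, {3,5}, {4,5}, {1,2,3}, {1,2,4}, {1,2,5}, {1,3,4}, {1,3,5}, {1,4,5}, {2,3,4}, {2,3,5}, {2,4,5}, {3,4,5}, {1,2,3,4}, {1,2,3,5}, {1,2,4,5}, {1,3,4,5}, {2,3,4,5}, S }

Check:
Start: 𝒢 ∪ {∅, S} = { {}, {1,4}, {1,5}, {3,5}, S }.
Round 1: +6 →
  {1,2,4}  = complement {3,5}
  {1,3,5}  = {1,5} ∪ {3,5}
  {1,4,5}  = {1,4} ∪ {1,5}
  {2,3,4}  = complement {1,5}
  {2,3,5}  = complement {1,4}
  {1,3,4,5}  = {1,4} ∪ {3,5}
Round 2: 7 new —
  {2}  = complement {1,3,4,5}
  {2,3}  = complement {1,4,5}
  {2,4}  = complement {1,3,5}
  {1,2,3,4}  = {2,3,4} ∪ {1,2,4}
  {1,2,3,5}  = {1,3,5} ∪ {2,3,5}
  {1,2,4,5}  = {1,4,5} ∪ {1,2,4}
  {2,3,4,5}  = {2,3,4} ∪ {2,3,5}
Round 3 (5 new):
  {1}  = complement {2,3,4,5}
  {3}  = complement {1,2,4,5}
  {4}  = complement {1,2,3,5}
  {5}  = complement {1,2,3,4}
  {1,2,5}  = {1,5} ∪ {2}
Round 4 (9 new):
  {1,2}  = {2} ∪ {1}
  {1,3}  = {3} ∪ {1}
  {2,5}  = {2} ∪ {5}
  {3,4}  = complement {1,2,5}
  {4,5}  = {5} ∪ {4}
  {1,2,3}  = {2,3} ∪ {1}
  {1,3,4}  = {3} ∪ {1,4}
  {2,4,5}  = {5} ∪ {2,4}
  {3,4,5}  = {4} ∪ {3,5}
Round 5: stable.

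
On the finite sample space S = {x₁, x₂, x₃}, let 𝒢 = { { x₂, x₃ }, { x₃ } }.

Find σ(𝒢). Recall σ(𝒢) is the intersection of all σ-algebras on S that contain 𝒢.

Answer: σ(𝒢) = { {}, { x₁ }, { x₂ }, { x₃ }, { x₁, x₂ }, { x₁, x₃ }, { x₂, x₃ }, S }

Working:
Begin from { {}, { x₃ }, { x₂, x₃ }, S } (that is, 𝒢 plus ∅ and S).
Iteration 1 (2 new):
  { x₁ }  = S∖{ x₂, x₃ }
  { x₁, x₂ }  = S∖{ x₃ }
  [6 total]
Iteration 2 adds 1:
  { x₁, x₃ }  = { x₃ } ∪ { x₁ }
  [7 total]
Iteration 3: 1 new —
  { x₂ }  = S∖{ x₁, x₃ }
  [8 total]
After Iteration 4 the family is unchanged; done.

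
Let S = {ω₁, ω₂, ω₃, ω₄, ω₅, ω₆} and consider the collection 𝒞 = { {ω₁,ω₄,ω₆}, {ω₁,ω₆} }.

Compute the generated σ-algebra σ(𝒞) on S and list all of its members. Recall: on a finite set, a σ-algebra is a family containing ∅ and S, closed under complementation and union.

Begin from { ∅, {ω₁,ω₆}, {ω₁,ω₄,ω₆}, S } (that is, 𝒞 plus ∅ and S).
Iteration 1 adds 2:
  {ω₂,ω₃,ω₅}  = S∖{ω₁,ω₄,ω₆}
  {ω₂,ω₃,ω₄,ω₅}  = S∖{ω₁,ω₆}
Iteration 2. New:
  {ω₁,ω₂,ω₃,ω₅,ω₆}  = {ω₂,ω₃,ω₅} ∪ {ω₁,ω₆}
Iteration 3. New:
  {ω₄}  = S∖{ω₁,ω₂,ω₃,ω₅,ω₆}
Iteration 4: closed — nothing new.

Therefore σ(𝒞) = { ∅, {ω₄}, {ω₁,ω₆}, {ω₁,ω₄,ω₆}, {ω₂,ω₃,ω₅}, {ω₂,ω₃,ω₄,ω₅}, {ω₁,ω₂,ω₃,ω₅,ω₆}, S } (|σ(𝒞)| = 8).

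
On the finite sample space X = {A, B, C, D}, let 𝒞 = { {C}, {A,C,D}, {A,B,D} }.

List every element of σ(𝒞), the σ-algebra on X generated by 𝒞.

Take S₀ = 𝒞 ∪ {∅, X} = { {}, {C}, {A,B,D}, {A,C,D}, X }.
Iteration 1. New:
  {B}  = complement {A,C,D}
  |family| = 6
Iteration 2 adds 1:
  {B,C}  = {C} ∪ {B}
  |family| = 7
Iteration 3 adds 1:
  {A,D}  = complement {B,C}
  |family| = 8
Iteration 4 adds nothing — fixpoint reached.

Hence σ(𝒞) has 8 members: { {}, {B}, {C}, {A,D}, {B,C}, {A,B,D}, {A,C,D}, X }.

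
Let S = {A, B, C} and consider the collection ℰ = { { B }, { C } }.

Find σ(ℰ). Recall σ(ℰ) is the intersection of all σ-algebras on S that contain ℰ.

Begin from { ∅, { B }, { C }, S } (that is, ℰ plus ∅ and S).
Round 1 (3 new):
  { A, B }  = S∖{ C }
  { A, C }  = S∖{ B }
  { B, C }  = { C } ∪ { B }
Round 2. New:
  { A }  = S∖{ B, C }
Round 3: stable.

Therefore σ(ℰ) = { ∅, { A }, { B }, { C }, { A, B }, { A, C }, { B, C }, S } (|σ(ℰ)| = 8).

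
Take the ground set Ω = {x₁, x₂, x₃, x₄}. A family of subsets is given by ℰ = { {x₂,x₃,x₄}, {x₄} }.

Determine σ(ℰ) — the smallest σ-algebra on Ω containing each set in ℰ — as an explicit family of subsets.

σ(ℰ) (8 sets): { {}, {x₁}, {x₄}, {x₁,x₄}, {x₂,x₃}, {x₁,x₂,x₃}, {x₂,x₃,x₄}, Ω }

Check:
Start: ℰ ∪ {∅, Ω} = { {}, {x₄}, {x₂,x₃,x₄}, Ω }.
Iteration 1. New:
  {x₁}  = Ω∖{x₂,x₃,x₄}
  {x₁,x₂,x₃}  = Ω∖{x₄}
  — 6 sets.
Iteration 2. New:
  {x₁,x₄}  = {x₄} ∪ {x₁}
  — 7 sets.
Iteration 3. New:
  {x₂,x₃}  = Ω∖{x₁,x₄}
  — 8 sets.
Iteration 4: stable.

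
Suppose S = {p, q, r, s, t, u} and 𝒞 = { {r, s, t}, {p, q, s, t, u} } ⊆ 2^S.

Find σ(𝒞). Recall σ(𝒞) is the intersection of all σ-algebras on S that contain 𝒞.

|σ(𝒞)| = 8.  σ(𝒞) = { {}, {r}, {s, t}, {p, q, u}, {r, s, t}, {p, q, r, u}, {p, q, s, t, u}, S }

Trace:
Seed the family with 𝒞 together with ∅ and S: { {}, {r, s, t}, {p, q, s, t, u}, S }.
Round 1 (2 new):
  {r}  = complement {p, q, s, t, u}
  {p, q, u}  = complement {r, s, t}
Round 2 adds 1:
  {p, q, r, u}  = {r} ∪ {p, q, u}
Round 3. New:
  {s, t}  = complement {p, q, r, u}
Round 4: closed — nothing new.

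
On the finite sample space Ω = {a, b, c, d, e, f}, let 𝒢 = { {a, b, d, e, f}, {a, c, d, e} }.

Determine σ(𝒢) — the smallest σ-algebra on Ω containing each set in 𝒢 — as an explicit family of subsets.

|σ(𝒢)| = 8.  σ(𝒢) = { {}, {c}, {b, f}, {a, d, e}, {b, c, f}, {a, c, d, e}, {a, b, d, e, f}, Ω }

Check:
Seed the family with 𝒢 together with ∅ and Ω: { {}, {a, c, d, e}, {a, b, d, e, f}, Ω }.
Pass 1. New:
  {c}  = Ω∖{a, b, d, e, f}
  {b, f}  = Ω∖{a, c, d, e}
  [6 total]
Pass 2: 1 new —
  {b, c, f}  = {c} ∪ {b, f}
  [7 total]
Pass 3: 1 new —
  {a, d, e}  = Ω∖{b, c, f}
  [8 total]
Pass 4: already closed under ᶜ and ∪.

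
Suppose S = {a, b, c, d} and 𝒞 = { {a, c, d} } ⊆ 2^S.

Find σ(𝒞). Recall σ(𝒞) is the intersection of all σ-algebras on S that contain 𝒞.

σ(𝒞) = { {}, {b}, {a, c, d}, S }

Derivation:
Initial family (3 sets): { {}, {a, c, d}, S }.
Pass 1 (1 new):
  {b}  = ᶜ of {a, c, d}
  (now 4)
Pass 2: closed — nothing new.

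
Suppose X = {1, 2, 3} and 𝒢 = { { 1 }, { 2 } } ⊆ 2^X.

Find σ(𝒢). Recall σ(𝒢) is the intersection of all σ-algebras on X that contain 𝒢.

σ(𝒢) (8 sets): { {  }, { 1 }, { 2 }, { 3 }, { 1, 2 }, { 1, 3 }, { 2, 3 }, X }

Check:
Start: 𝒢 ∪ {∅, X} = { {  }, { 1 }, { 2 }, X }.
Round 1 (3 new):
  { 1, 2 }  = { 1 } ∪ { 2 }
  { 1, 3 }  = X∖{ 2 }
  { 2, 3 }  = X∖{ 1 }
  — 7 sets.
Round 2 (1 new):
  { 3 }  = X∖{ 1, 2 }
  — 8 sets.
Round 3: closed — nothing new.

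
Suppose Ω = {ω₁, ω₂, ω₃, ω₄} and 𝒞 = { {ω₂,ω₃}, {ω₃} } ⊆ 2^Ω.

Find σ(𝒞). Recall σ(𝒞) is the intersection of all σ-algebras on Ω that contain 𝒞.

Answer: σ(𝒞) = { {}, {ω₂}, {ω₃}, {ω₁,ω₄}, {ω₂,ω₃}, {ω₁,ω₂,ω₄}, {ω₁,ω₃,ω₄}, Ω }

Working:
Initial family (4 sets): { {}, {ω₃}, {ω₂,ω₃}, Ω }.
Pass 1. New:
  {ω₁,ω₄}  = complement {ω₂,ω₃}
  {ω₁,ω₂,ω₄}  = complement {ω₃}
Pass 2. New:
  {ω₁,ω₃,ω₄}  = {ω₃} ∪ {ω₁,ω₄}
Pass 3. New:
  {ω₂}  = complement {ω₁,ω₃,ω₄}
Pass 4: no new sets; the family is a σ-algebra.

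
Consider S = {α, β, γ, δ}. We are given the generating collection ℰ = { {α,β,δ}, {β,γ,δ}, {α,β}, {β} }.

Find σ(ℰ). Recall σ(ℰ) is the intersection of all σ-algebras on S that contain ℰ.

σ(ℰ) (16 sets): { {}, {α}, {β}, {γ}, {δ}, {α,β}, {α,γ}, {α,δ}, {β,γ}, {β,δ}, {γ,δ}, {α,β,γ}, {α,β,δ}, {α,γ,δ}, {β,γ,δ}, S }

Check:
Seed the family with ℰ together with ∅ and S: { {}, {β}, {α,β}, {α,β,δ}, {β,γ,δ}, S }.
Step 1: +4 →
  {α}  = ᶜ of {β,γ,δ}
  {γ}  = ᶜ of {α,β,δ}
  {γ,δ}  = ᶜ of {α,β}
  {α,γ,δ}  = ᶜ of {β}
  [10 total]
Step 2: 3 new —
  {α,γ}  = {γ} ∪ {α}
  {β,γ}  = {β} ∪ {γ}
  {α,β,γ}  = {α,β} ∪ {γ}
  [13 total]
Step 3: 3 new —
  {δ}  = ᶜ of {α,β,γ}
  {α,δ}  = ᶜ of {β,γ}
  {β,δ}  = ᶜ of {α,γ}
  [16 total]
Step 4: stable.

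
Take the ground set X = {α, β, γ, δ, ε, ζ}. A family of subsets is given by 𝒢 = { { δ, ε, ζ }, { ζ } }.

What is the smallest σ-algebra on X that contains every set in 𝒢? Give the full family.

σ(𝒢) (8 sets): { {}, { ζ }, { δ, ε }, { α, β, γ }, { δ, ε, ζ }, { α, β, γ, ζ }, { α, β, γ, δ, ε }, X }

Working:
Seed the family with 𝒢 together with ∅ and X: { {}, { ζ }, { δ, ε, ζ }, X }.
Iteration 1. New:
  { α, β, γ }  = ᶜ of { δ, ε, ζ }
  { α, β, γ, δ, ε }  = ᶜ of { ζ }
  [6 total]
Iteration 2 adds 1:
  { α, β, γ, ζ }  = { α, β, γ } ∪ { ζ }
  [7 total]
Iteration 3: +1 →
  { δ, ε }  = ᶜ of { α, β, γ, ζ }
  [8 total]
Iteration 4 adds nothing — fixpoint reached.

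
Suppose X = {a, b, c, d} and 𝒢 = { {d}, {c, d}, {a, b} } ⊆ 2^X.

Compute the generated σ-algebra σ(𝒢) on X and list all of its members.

Answer: σ(𝒢) = { {}, {c}, {d}, {a, b}, {c, d}, {a, b, c}, {a, b, d}, X }

Working:
Start: 𝒢 ∪ {∅, X} = { {}, {d}, {a, b}, {c, d}, X }.
Round 1: +2 →
  {a, b, c}  = complement {d}
  {a, b, d}  = {a, b} ∪ {d}
  — 7 sets.
Round 2 (1 new):
  {c}  = complement {a, b, d}
  — 8 sets.
Round 3: closed — nothing new.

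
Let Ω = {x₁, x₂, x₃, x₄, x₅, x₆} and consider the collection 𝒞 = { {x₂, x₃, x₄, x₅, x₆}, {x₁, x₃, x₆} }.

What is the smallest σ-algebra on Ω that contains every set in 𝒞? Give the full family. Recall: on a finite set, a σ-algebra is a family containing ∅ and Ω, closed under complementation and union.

Start: 𝒞 ∪ {∅, Ω} = { ∅, {x₁, x₃, x₆}, {x₂, x₃, x₄, x₅, x₆}, Ω }.
Pass 1. New:
  {x₁}  = {x₂, x₃, x₄, x₅, x₆}ᶜ
  {x₂, x₄, x₅}  = {x₁, x₃, x₆}ᶜ
Pass 2: +1 →
  {x₁, x₂, x₄, x₅}  = {x₂, x₄, x₅} ∪ {x₁}
Pass 3: 1 new —
  {x₃, x₆}  = {x₁, x₂, x₄, x₅}ᶜ
After Pass 4 the family is unchanged; done.

Hence σ(𝒞) has 8 members: { ∅, {x₁}, {x₃, x₆}, {x₁, x₃, x₆}, {x₂, x₄, x₅}, {x₁, x₂, x₄, x₅}, {x₂, x₃, x₄, x₅, x₆}, Ω }.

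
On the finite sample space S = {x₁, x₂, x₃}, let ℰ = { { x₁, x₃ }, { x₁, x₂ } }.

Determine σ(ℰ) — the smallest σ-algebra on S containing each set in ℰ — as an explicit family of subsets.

Start: ℰ ∪ {∅, S} = { {}, { x₁, x₂ }, { x₁, x₃ }, S }.
Iteration 1: 2 new —
  { x₂ }  = complement { x₁, x₃ }
  { x₃ }  = complement { x₁, x₂ }
  (now 6)
Iteration 2: 1 new —
  { x₂, x₃ }  = { x₃ } ∪ { x₂ }
  (now 7)
Iteration 3 (1 new):
  { x₁ }  = complement { x₂, x₃ }
  (now 8)
Iteration 4: stable.

σ(ℰ) = { {}, { x₁ }, { x₂ }, { x₃ }, { x₁, x₂ }, { x₁, x₃ }, { x₂, x₃ }, S }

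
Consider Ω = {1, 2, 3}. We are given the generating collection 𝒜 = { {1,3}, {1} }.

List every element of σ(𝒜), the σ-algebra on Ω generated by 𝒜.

σ(𝒜) (8 sets): { {}, {1}, {2}, {3}, {1,2}, {1,3}, {2,3}, Ω }

Trace:
Take S₀ = 𝒜 ∪ {∅, Ω} = { {}, {1}, {1,3}, Ω }.
Pass 1: 2 new —
  {2}  = {1,3}ᶜ
  {2,3}  = {1}ᶜ
  [6 total]
Pass 2 adds 1:
  {1,2}  = {2} ∪ {1}
  [7 total]
Pass 3 adds 1:
  {3}  = {1,2}ᶜ
  [8 total]
Pass 4: already closed under ᶜ and ∪.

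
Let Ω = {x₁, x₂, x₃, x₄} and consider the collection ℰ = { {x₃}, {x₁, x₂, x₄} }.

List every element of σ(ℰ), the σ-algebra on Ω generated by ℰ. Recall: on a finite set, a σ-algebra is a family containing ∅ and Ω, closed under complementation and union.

Begin from { {}, {x₃}, {x₁, x₂, x₄}, Ω } (that is, ℰ plus ∅ and Ω).
Pass 1 adds nothing — fixpoint reached.

σ(ℰ) = { {}, {x₃}, {x₁, x₂, x₄}, Ω }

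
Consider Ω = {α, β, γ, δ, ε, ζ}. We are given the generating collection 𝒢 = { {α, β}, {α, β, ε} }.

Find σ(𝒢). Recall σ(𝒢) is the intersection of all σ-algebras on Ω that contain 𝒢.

σ(𝒢) = { {}, {ε}, {α, β}, {α, β, ε}, {γ, δ, ζ}, {γ, δ, ε, ζ}, {α, β, γ, δ, ζ}, Ω }

Trace:
Take S₀ = 𝒢 ∪ {∅, Ω} = { {}, {α, β}, {α, β, ε}, Ω }.
Step 1 (2 new):
  {γ, δ, ζ}  = {α, β, ε}ᶜ
  {γ, δ, ε, ζ}  = {α, β}ᶜ
  |family| = 6
Step 2 (1 new):
  {α, β, γ, δ, ζ}  = {α, β} ∪ {γ, δ, ζ}
  |family| = 7
Step 3: +1 →
  {ε}  = {α, β, γ, δ, ζ}ᶜ
  |family| = 8
Step 4: already closed under ᶜ and ∪.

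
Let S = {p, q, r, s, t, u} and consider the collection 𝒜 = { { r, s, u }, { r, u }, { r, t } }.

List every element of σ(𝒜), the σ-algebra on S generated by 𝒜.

Start: 𝒜 ∪ {∅, S} = { {  }, { r, t }, { r, u }, { r, s, u }, S }.
Round 1 (5 new):
  { p, q, t }  = { r, s, u }ᶜ
  { r, t, u }  = { r, u } ∪ { r, t }
  { p, q, s, t }  = { r, u }ᶜ
  { p, q, s, u }  = { r, t }ᶜ
  { r, s, t, u }  = { r, t } ∪ { r, s, u }
  (now 10)
Round 2. New:
  { p, q }  = { r, s, t, u }ᶜ
  { p, q, s }  = { r, t, u }ᶜ
  { p, q, r, t }  = { p, q, t } ∪ { r, t }
  { p, q, r, s, t }  = { p, q, s, t } ∪ { r, t }
  { p, q, r, s, u }  = { p, q, s, u } ∪ { r, u }
  { p, q, r, t, u }  = { p, q, t } ∪ { r, u }
  { p, q, s, t, u }  = { p, q, s, u } ∪ { p, q, s, t }
  (now 17)
Round 3: 6 new —
  { r }  = { p, q, s, t, u }ᶜ
  { s }  = { p, q, r, t, u }ᶜ
  { t }  = { p, q, r, s, u }ᶜ
  { u }  = { p, q, r, s, t }ᶜ
  { s, u }  = { p, q, r, t }ᶜ
  { p, q, r, u }  = { p, q } ∪ { r, u }
  (now 23)
Round 4: +9 →
  { r, s }  = { r } ∪ { s }
  { s, t }  = { p, q, r, u }ᶜ
  { t, u }  = { u } ∪ { t }
  { p, q, r }  = { p, q } ∪ { r }
  { p, q, u }  = { p, q } ∪ { u }
  { r, s, t }  = { s } ∪ { r, t }
  { s, t, u }  = { t } ∪ { s, u }
  { p, q, r, s }  = { p, q, s } ∪ { r }
  { p, q, t, u }  = { u } ∪ { p, q, t }
  (now 32)
After Round 5 the family is unchanged; done.

Hence σ(𝒜) has 32 members: { {  }, { r }, { s }, { t }, { u }, { p, q }, { r, s }, { r, t }, { r, u }, { s, t }, { s, u }, { t, u }, { p, q, r }, { p, q, s }, { p, q, t }, { p, q, u }, { r, s, t }, { r, s, u }, { r, t, u }, { s, t, u }, { p, q, r, s }, { p, q, r, t }, { p, q, r, u }, { p, q, s, t }, { p, q, s, u }, { p, q, t, u }, { r, s, t, u }, { p, q, r, s, t }, { p, q, r, s, u }, { p, q, r, t, u }, { p, q, s, t, u }, S }.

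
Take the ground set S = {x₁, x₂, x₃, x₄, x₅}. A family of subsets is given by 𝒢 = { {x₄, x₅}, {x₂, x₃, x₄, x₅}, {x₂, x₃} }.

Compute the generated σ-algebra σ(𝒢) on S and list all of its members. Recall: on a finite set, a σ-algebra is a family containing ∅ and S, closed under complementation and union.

Initial family (5 sets): { ∅, {x₂, x₃}, {x₄, x₅}, {x₂, x₃, x₄, x₅}, S }.
Iteration 1 adds 3:
  {x₁}  = ᶜ of {x₂, x₃, x₄, x₅}
  {x₁, x₂, x₃}  = ᶜ of {x₄, x₅}
  {x₁, x₄, x₅}  = ᶜ of {x₂, x₃}
Iteration 2: closed — nothing new.

Therefore σ(𝒢) = { ∅, {x₁}, {x₂, x₃}, {x₄, x₅}, {x₁, x₂, x₃}, {x₁, x₄, x₅}, {x₂, x₃, x₄, x₅}, S } (|σ(𝒢)| = 8).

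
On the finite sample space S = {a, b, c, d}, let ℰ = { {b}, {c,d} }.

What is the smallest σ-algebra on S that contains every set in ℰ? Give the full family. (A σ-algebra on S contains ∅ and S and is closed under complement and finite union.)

σ(ℰ) = { {}, {a}, {b}, {a,b}, {c,d}, {a,c,d}, {b,c,d}, S }

Working:
Seed the family with ℰ together with ∅ and S: { {}, {b}, {c,d}, S }.
Round 1 adds 3:
  {a,b}  = {c,d}ᶜ
  {a,c,d}  = {b}ᶜ
  {b,c,d}  = {b} ∪ {c,d}
  [7 total]
Round 2 (1 new):
  {a}  = {b,c,d}ᶜ
  [8 total]
After Round 3 the family is unchanged; done.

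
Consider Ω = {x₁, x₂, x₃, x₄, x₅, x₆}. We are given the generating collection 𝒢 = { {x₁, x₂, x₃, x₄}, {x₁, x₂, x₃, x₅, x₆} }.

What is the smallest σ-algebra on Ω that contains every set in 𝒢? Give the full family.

σ(𝒢) = { {}, {x₄}, {x₅, x₆}, {x₁, x₂, x₃}, {x₄, x₅, x₆}, {x₁, x₂, x₃, x₄}, {x₁, x₂, x₃, x₅, x₆}, Ω }

Working:
Begin from { {}, {x₁, x₂, x₃, x₄}, {x₁, x₂, x₃, x₅, x₆}, Ω } (that is, 𝒢 plus ∅ and Ω).
Step 1 adds 2:
  {x₄}  = {x₁, x₂, x₃, x₅, x₆}ᶜ
  {x₅, x₆}  = {x₁, x₂, x₃, x₄}ᶜ
Step 2 adds 1:
  {x₄, x₅, x₆}  = {x₅, x₆} ∪ {x₄}
Step 3: +1 →
  {x₁, x₂, x₃}  = {x₄, x₅, x₆}ᶜ
Step 4: no new sets; the family is a σ-algebra.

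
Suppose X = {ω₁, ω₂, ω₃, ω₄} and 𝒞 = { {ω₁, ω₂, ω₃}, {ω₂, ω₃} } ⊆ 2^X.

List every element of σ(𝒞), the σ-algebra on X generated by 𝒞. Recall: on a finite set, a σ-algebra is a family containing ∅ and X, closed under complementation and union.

Begin from { {}, {ω₂, ω₃}, {ω₁, ω₂, ω₃}, X } (that is, 𝒞 plus ∅ and X).
Pass 1 (2 new):
  {ω₄}  = complement {ω₁, ω₂, ω₃}
  {ω₁, ω₄}  = complement {ω₂, ω₃}
  — 6 sets.
Pass 2. New:
  {ω₂, ω₃, ω₄}  = {ω₂, ω₃} ∪ {ω₄}
  — 7 sets.
Pass 3 adds 1:
  {ω₁}  = complement {ω₂, ω₃, ω₄}
  — 8 sets.
Pass 4 adds nothing — fixpoint reached.

Therefore σ(𝒞) = { {}, {ω₁}, {ω₄}, {ω₁, ω₄}, {ω₂, ω₃}, {ω₁, ω₂, ω₃}, {ω₂, ω₃, ω₄}, X } (|σ(𝒞)| = 8).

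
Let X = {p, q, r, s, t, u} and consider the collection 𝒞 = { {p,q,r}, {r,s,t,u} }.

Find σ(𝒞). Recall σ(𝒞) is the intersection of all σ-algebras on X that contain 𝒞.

σ(𝒞) (8 sets): { {}, {r}, {p,q}, {p,q,r}, {s,t,u}, {r,s,t,u}, {p,q,s,t,u}, X }

Trace:
Begin from { {}, {p,q,r}, {r,s,t,u}, X } (that is, 𝒞 plus ∅ and X).
Pass 1: +2 →
  {p,q}  = X∖{r,s,t,u}
  {s,t,u}  = X∖{p,q,r}
  — 6 sets.
Pass 2. New:
  {p,q,s,t,u}  = {p,q} ∪ {s,t,u}
  — 7 sets.
Pass 3: +1 →
  {r}  = X∖{p,q,s,t,u}
  — 8 sets.
Pass 4: already closed under ᶜ and ∪.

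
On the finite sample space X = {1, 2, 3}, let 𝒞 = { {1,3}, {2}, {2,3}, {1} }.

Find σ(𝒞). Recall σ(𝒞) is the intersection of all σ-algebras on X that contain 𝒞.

|σ(𝒞)| = 8.  σ(𝒞) = { {}, {1}, {2}, {3}, {1,2}, {1,3}, {2,3}, X }

Check:
Start: 𝒞 ∪ {∅, X} = { {}, {1}, {2}, {1,3}, {2,3}, X }.
Pass 1. New:
  {1,2}  = {2} ∪ {1}
  |family| = 7
Pass 2 (1 new):
  {3}  = {1,2}ᶜ
  |family| = 8
After Pass 3 the family is unchanged; done.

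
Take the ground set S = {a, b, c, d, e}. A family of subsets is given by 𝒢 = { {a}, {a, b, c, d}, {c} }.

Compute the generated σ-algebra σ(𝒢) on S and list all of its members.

σ(𝒢) (16 sets): { {}, {a}, {c}, {e}, {a, c}, {a, e}, {b, d}, {c, e}, {a, b, d}, {a, c, e}, {b, c, d}, {b, d, e}, {a, b, c, d}, {a, b, d, e}, {b, c, d, e}, S }

Derivation:
Take S₀ = 𝒢 ∪ {∅, S} = { {}, {a}, {c}, {a, b, c, d}, S }.
Step 1 (4 new):
  {e}  = {a, b, c, d}ᶜ
  {a, c}  = {c} ∪ {a}
  {a, b, d, e}  = {c}ᶜ
  {b, c, d, e}  = {a}ᶜ
  (now 9)
Step 2 (4 new):
  {a, e}  = {e} ∪ {a}
  {c, e}  = {e} ∪ {c}
  {a, c, e}  = {e} ∪ {a, c}
  {b, d, e}  = {a, c}ᶜ
  (now 13)
Step 3 (3 new):
  {b, d}  = {a, c, e}ᶜ
  {a, b, d}  = {c, e}ᶜ
  {b, c, d}  = {a, e}ᶜ
  (now 16)
Step 4: stable.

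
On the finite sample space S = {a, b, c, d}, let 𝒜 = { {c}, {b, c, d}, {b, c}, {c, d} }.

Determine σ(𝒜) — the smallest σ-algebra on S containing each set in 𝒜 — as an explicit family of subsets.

Take S₀ = 𝒜 ∪ {∅, S} = { {}, {c}, {b, c}, {c, d}, {b, c, d}, S }.
Pass 1 adds 4:
  {a}  = S∖{b, c, d}
  {a, b}  = S∖{c, d}
  {a, d}  = S∖{b, c}
  {a, b, d}  = S∖{c}
  — 10 sets.
Pass 2 (3 new):
  {a, c}  = {c} ∪ {a}
  {a, b, c}  = {a, b} ∪ {c}
  {a, c, d}  = {c, d} ∪ {a, d}
  — 13 sets.
Pass 3: +3 →
  {b}  = S∖{a, c, d}
  {d}  = S∖{a, b, c}
  {b, d}  = S∖{a, c}
  — 16 sets.
Pass 4 adds nothing — fixpoint reached.

|σ(𝒜)| = 16.  σ(𝒜) = { {}, {a}, {b}, {c}, {d}, {a, b}, {a, c}, {a, d}, {b, c}, {b, d}, {c, d}, {a, b, c}, {a, b, d}, {a, c, d}, {b, c, d}, S }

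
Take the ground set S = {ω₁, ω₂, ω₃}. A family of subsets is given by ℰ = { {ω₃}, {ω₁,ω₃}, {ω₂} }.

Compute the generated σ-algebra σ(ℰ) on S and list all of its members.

σ(ℰ) (8 sets): { {}, {ω₁}, {ω₂}, {ω₃}, {ω₁,ω₂}, {ω₁,ω₃}, {ω₂,ω₃}, S }

Check:
Initial family (5 sets): { {}, {ω₂}, {ω₃}, {ω₁,ω₃}, S }.
Step 1 (2 new):
  {ω₁,ω₂}  = {ω₃}ᶜ
  {ω₂,ω₃}  = {ω₃} ∪ {ω₂}
Step 2: 1 new —
  {ω₁}  = {ω₂,ω₃}ᶜ
Step 3: already closed under ᶜ and ∪.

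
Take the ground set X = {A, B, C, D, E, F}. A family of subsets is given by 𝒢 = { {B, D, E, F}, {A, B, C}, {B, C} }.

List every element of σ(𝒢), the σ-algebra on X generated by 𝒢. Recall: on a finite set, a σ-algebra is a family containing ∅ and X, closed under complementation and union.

Take S₀ = 𝒢 ∪ {∅, X} = { {}, {B, C}, {A, B, C}, {B, D, E, F}, X }.
Pass 1: +4 →
  {A, C}  = complement {B, D, E, F}
  {D, E, F}  = complement {A, B, C}
  {A, D, E, F}  = complement {B, C}
  {B, C, D, E, F}  = {B, D, E, F} ∪ {B, C}
  [9 total]
Pass 2 (3 new):
  {A}  = complement {B, C, D, E, F}
  {A, B, D, E, F}  = {A, D, E, F} ∪ {B, D, E, F}
  {A, C, D, E, F}  = {A, D, E, F} ∪ {A, C}
  [12 total]
Pass 3. New:
  {B}  = complement {A, C, D, E, F}
  {C}  = complement {A, B, D, E, F}
  [14 total]
Pass 4: +2 →
  {A, B}  = {B} ∪ {A}
  {C, D, E, F}  = {C} ∪ {D, E, F}
  [16 total]
Pass 5: already closed under ᶜ and ∪.

Hence σ(𝒢) has 16 members: { {}, {A}, {B}, {C}, {A, B}, {A, C}, {B, C}, {A, B, C}, {D, E, F}, {A, D, E, F}, {B, D, E, F}, {C, D, E, F}, {A, B, D, E, F}, {A, C, D, E, F}, {B, C, D, E, F}, X }.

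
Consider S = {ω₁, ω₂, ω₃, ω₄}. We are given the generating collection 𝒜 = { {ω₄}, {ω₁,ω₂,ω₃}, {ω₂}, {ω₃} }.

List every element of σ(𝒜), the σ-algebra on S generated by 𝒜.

Answer: σ(𝒜) = { {}, {ω₁}, {ω₂}, {ω₃}, {ω₄}, {ω₁,ω₂}, {ω₁,ω₃}, {ω₁,ω₄}, {ω₂,ω₃}, {ω₂,ω₄}, {ω₃,ω₄}, {ω₁,ω₂,ω₃}, {ω₁,ω₂,ω₄}, {ω₁,ω₃,ω₄}, {ω₂,ω₃,ω₄}, S }

Trace:
Initial family (6 sets): { {}, {ω₂}, {ω₃}, {ω₄}, {ω₁,ω₂,ω₃}, S }.
Round 1: +5 →
  {ω₂,ω₃}  = {ω₃} ∪ {ω₂}
  {ω₂,ω₄}  = {ω₄} ∪ {ω₂}
  {ω₃,ω₄}  = {ω₃} ∪ {ω₄}
  {ω₁,ω₂,ω₄}  = complement {ω₃}
  {ω₁,ω₃,ω₄}  = complement {ω₂}
Round 2. New:
  {ω₁,ω₂}  = complement {ω₃,ω₄}
  {ω₁,ω₃}  = complement {ω₂,ω₄}
  {ω₁,ω₄}  = complement {ω₂,ω₃}
  {ω₂,ω₃,ω₄}  = {ω₃,ω₄} ∪ {ω₂}
Round 3 adds 1:
  {ω₁}  = complement {ω₂,ω₃,ω₄}
Round 4 adds nothing — fixpoint reached.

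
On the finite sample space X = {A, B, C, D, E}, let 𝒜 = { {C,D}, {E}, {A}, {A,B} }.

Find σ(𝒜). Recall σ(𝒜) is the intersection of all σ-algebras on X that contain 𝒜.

Start: 𝒜 ∪ {∅, X} = { {}, {A}, {E}, {A,B}, {C,D}, X }.
Round 1 adds 6:
  {A,E}  = {E} ∪ {A}
  {A,B,E}  = ᶜ of {C,D}
  {A,C,D}  = {C,D} ∪ {A}
  {C,D,E}  = ᶜ of {A,B}
  {A,B,C,D}  = ᶜ of {E}
  {B,C,D,E}  = ᶜ of {A}
  |family| = 12
Round 2 adds 3:
  {B,E}  = ᶜ of {A,C,D}
  {B,C,D}  = ᶜ of {A,E}
  {A,C,D,E}  = {C,D,E} ∪ {A,C,D}
  |family| = 15
Round 3: +1 →
  {B}  = ᶜ of {A,C,D,E}
  |family| = 16
Round 4: already closed under ᶜ and ∪.

Therefore σ(𝒜) = { {}, {A}, {B}, {E}, {A,B}, {A,E}, {B,E}, {C,D}, {A,B,E}, {A,C,D}, {B,C,D}, {C,D,E}, {A,B,C,D}, {A,C,D,E}, {B,C,D,E}, X } (|σ(𝒜)| = 16).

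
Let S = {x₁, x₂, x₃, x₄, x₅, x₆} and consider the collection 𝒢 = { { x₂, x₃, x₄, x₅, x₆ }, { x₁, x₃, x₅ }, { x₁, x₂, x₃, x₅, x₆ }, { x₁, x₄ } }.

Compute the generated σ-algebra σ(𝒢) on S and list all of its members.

Answer: σ(𝒢) = { {}, { x₁ }, { x₄ }, { x₁, x₄ }, { x₂, x₆ }, { x₃, x₅ }, { x₁, x₂, x₆ }, { x₁, x₃, x₅ }, { x₂, x₄, x₆ }, { x₃, x₄, x₅ }, { x₁, x₂, x₄, x₆ }, { x₁, x₃, x₄, x₅ }, { x₂, x₃, x₅, x₆ }, { x₁, x₂, x₃, x₅, x₆ }, { x₂, x₃, x₄, x₅, x₆ }, S }

Trace:
Begin from { {}, { x₁, x₄ }, { x₁, x₃, x₅ }, { x₁, x₂, x₃, x₅, x₆ }, { x₂, x₃, x₄, x₅, x₆ }, S } (that is, 𝒢 plus ∅ and S).
Step 1: 5 new —
  { x₁ }  = ᶜ of { x₂, x₃, x₄, x₅, x₆ }
  { x₄ }  = ᶜ of { x₁, x₂, x₃, x₅, x₆ }
  { x₂, x₄, x₆ }  = ᶜ of { x₁, x₃, x₅ }
  { x₁, x₃, x₄, x₅ }  = { x₁, x₄ } ∪ { x₁, x₃, x₅ }
  { x₂, x₃, x₅, x₆ }  = ᶜ of { x₁, x₄ }
  [11 total]
Step 2: +2 →
  { x₂, x₆ }  = ᶜ of { x₁, x₃, x₄, x₅ }
  { x₁, x₂, x₄, x₆ }  = { x₂, x₄, x₆ } ∪ { x₁, x₄ }
  [13 total]
Step 3. New:
  { x₃, x₅ }  = ᶜ of { x₁, x₂, x₄, x₆ }
  { x₁, x₂, x₆ }  = { x₁ } ∪ { x₂, x₆ }
  [15 total]
Step 4 (1 new):
  { x₃, x₄, x₅ }  = ᶜ of { x₁, x₂, x₆ }
  [16 total]
Step 5 adds nothing — fixpoint reached.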